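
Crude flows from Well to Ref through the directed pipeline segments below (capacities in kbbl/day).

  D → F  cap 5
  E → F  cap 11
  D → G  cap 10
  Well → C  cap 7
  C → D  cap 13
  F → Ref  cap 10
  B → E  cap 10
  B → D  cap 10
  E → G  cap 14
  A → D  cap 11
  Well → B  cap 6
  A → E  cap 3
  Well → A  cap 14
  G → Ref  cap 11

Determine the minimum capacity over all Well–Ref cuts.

21

Augment Well→A→D→F→Ref: bottleneck 5, flow now 5.
Augment Well→A→D→G→Ref: bottleneck 6, flow now 11.
Augment Well→A→E→F→Ref: bottleneck 3, flow now 14.
Augment Well→B→D→G→Ref: bottleneck 4, flow now 18.
Augment Well→B→E→F→Ref: bottleneck 2, flow now 20.
Augment Well→C→D→B→E→G→Ref: bottleneck 1, flow now 21. (uses reverse residual edge)
No augmenting path remains; maximum flow = 21.
By max-flow min-cut, the minimum cut capacity equals the max flow.
In the residual graph, reachable from Well: {Well, A, B, C, D, E, F, G}.
Min-cut edges: F→Ref (10), G→Ref (11); capacity 10 + 11 = 21.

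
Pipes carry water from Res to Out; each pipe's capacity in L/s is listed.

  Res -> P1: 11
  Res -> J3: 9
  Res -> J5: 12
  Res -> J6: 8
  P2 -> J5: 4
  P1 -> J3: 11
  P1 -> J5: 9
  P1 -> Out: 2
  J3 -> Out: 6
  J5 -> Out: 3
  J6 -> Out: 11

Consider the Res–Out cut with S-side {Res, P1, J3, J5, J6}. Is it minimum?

No — its capacity is 22, but the minimum cut has capacity 19.

Given cut capacity: 2 + 6 + 3 + 11 = 22.
Augment Res→P1→Out: bottleneck 2, flow now 2.
Augment Res→J3→Out: bottleneck 6, flow now 8.
Augment Res→J5→Out: bottleneck 3, flow now 11.
Augment Res→J6→Out: bottleneck 8, flow now 19.
No augmenting path remains; maximum flow = 19.
In the residual graph, reachable from Res: {Res, P1, J3, J5}.
Min-cut edges: Res→J6 (8), P1→Out (2), J3→Out (6), J5→Out (3); capacity 8 + 2 + 6 + 3 = 19.
Cut capacity 22 exceeds the max flow 19, so it is not minimum.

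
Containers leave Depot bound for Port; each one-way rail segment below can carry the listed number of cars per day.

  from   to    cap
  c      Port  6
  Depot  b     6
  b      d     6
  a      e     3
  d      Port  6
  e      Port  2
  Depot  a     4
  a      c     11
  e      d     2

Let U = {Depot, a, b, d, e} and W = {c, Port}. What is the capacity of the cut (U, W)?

Edges leaving {Depot, a, b, d, e}: a→c (11), d→Port (6), e→Port (2).
Cut capacity = 11 + 6 + 2 = 19.

19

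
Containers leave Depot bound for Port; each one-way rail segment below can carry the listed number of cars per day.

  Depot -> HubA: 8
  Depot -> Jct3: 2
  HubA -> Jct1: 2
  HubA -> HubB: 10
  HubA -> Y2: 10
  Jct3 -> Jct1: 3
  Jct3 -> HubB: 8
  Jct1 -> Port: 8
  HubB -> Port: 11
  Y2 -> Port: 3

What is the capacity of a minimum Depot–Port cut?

Augment Depot→HubA→Jct1→Port: bottleneck 2, flow now 2.
Augment Depot→HubA→HubB→Port: bottleneck 6, flow now 8.
Augment Depot→Jct3→Jct1→Port: bottleneck 2, flow now 10.
No augmenting path remains; maximum flow = 10.
By max-flow min-cut, the minimum cut capacity equals the max flow.
In the residual graph, reachable from Depot: {Depot}.
Min-cut edges: Depot→HubA (8), Depot→Jct3 (2); capacity 8 + 2 = 10.

10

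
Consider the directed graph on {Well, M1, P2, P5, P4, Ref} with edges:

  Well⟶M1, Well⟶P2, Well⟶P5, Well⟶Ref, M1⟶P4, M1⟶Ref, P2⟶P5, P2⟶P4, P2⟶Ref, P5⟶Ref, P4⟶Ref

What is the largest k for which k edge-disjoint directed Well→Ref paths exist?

4

Assign every edge capacity 1; by Menger, the answer equals the max flow.
Path Well→Ref (+1); total 1.
Path Well→M1→Ref (+1); total 2.
Path Well→P2→Ref (+1); total 3.
Path Well→P5→Ref (+1); total 4.
No residual Well→Ref path; max flow = 4.
Certifying cut of size 4: {Well→M1, Well→P2, Well→P5, Well→Ref}.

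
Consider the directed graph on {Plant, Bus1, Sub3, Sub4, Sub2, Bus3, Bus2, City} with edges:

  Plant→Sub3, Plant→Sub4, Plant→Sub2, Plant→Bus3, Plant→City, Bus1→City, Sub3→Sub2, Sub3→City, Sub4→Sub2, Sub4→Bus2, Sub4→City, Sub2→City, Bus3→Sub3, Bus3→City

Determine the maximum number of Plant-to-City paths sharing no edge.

Assign every edge capacity 1; by Menger, the answer equals the max flow.
Path Plant→City (+1); total 1.
Path Plant→Sub3→City (+1); total 2.
Path Plant→Sub4→City (+1); total 3.
Path Plant→Sub2→City (+1); total 4.
Path Plant→Bus3→City (+1); total 5.
No residual Plant→City path; max flow = 5.
Certifying cut of size 5: {Plant→Bus3, Plant→City, Plant→Sub2, Plant→Sub3, Plant→Sub4}.

5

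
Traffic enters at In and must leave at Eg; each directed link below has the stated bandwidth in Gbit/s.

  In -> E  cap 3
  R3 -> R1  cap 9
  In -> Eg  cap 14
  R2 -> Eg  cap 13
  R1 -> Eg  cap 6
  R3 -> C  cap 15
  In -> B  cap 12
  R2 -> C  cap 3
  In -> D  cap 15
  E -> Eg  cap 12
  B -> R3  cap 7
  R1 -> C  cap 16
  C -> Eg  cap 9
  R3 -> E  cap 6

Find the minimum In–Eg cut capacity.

24

Augment In→Eg: bottleneck 14, flow now 14.
Augment In→E→Eg: bottleneck 3, flow now 17.
Augment In→B→R3→E→Eg: bottleneck 6, flow now 23.
Augment In→B→R3→R1→Eg: bottleneck 1, flow now 24.
No augmenting path remains; maximum flow = 24.
By max-flow min-cut, the minimum cut capacity equals the max flow.
In the residual graph, reachable from In: {In, B, D}.
Min-cut edges: In→E (3), In→Eg (14), B→R3 (7); capacity 3 + 14 + 7 = 24.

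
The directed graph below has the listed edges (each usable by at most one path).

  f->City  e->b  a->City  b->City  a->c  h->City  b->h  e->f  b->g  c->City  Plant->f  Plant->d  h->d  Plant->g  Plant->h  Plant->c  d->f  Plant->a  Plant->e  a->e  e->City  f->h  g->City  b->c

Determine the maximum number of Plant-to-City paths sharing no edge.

Assign every edge capacity 1; by Menger, the answer equals the max flow.
Path Plant→a→City (+1); total 1.
Path Plant→c→City (+1); total 2.
Path Plant→e→City (+1); total 3.
Path Plant→f→City (+1); total 4.
Path Plant→g→City (+1); total 5.
Path Plant→h→City (+1); total 6.
No residual Plant→City path; max flow = 6.
Certifying cut of size 6: {Plant→a, Plant→c, Plant→e, Plant→g, f→City, h→City}.

6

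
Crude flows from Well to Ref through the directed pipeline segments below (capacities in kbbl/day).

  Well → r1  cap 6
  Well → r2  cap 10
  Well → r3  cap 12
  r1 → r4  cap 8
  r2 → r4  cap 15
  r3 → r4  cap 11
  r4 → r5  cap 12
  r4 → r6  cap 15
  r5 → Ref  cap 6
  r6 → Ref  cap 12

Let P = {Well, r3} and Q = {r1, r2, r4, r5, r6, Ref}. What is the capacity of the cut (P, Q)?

27

Edges leaving {Well, r3}: Well→r1 (6), Well→r2 (10), r3→r4 (11).
Cut capacity = 6 + 10 + 11 = 27.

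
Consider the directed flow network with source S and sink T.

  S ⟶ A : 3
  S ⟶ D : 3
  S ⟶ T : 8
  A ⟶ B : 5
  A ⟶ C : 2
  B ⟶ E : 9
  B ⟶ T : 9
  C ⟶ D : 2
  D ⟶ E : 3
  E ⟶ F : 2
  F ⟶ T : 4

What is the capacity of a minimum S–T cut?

13

Augment S→T: bottleneck 8, flow now 8.
Augment S→A→B→T: bottleneck 3, flow now 11.
Augment S→D→E→F→T: bottleneck 2, flow now 13.
No augmenting path remains; maximum flow = 13.
By max-flow min-cut, the minimum cut capacity equals the max flow.
In the residual graph, reachable from S: {S, D, E}.
Min-cut edges: S→A (3), S→T (8), E→F (2); capacity 3 + 8 + 2 = 13.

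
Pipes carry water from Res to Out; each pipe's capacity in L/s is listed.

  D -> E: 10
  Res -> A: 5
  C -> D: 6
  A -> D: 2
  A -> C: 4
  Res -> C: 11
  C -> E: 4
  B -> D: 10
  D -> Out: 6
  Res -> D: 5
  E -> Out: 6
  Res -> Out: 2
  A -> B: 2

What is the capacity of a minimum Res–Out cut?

Augment Res→Out: bottleneck 2, flow now 2.
Augment Res→D→Out: bottleneck 5, flow now 7.
Augment Res→A→D→Out: bottleneck 1, flow now 8.
Augment Res→C→E→Out: bottleneck 4, flow now 12.
Augment Res→A→D→E→Out: bottleneck 1, flow now 13.
Augment Res→C→D→E→Out: bottleneck 1, flow now 14.
No augmenting path remains; maximum flow = 14.
By max-flow min-cut, the minimum cut capacity equals the max flow.
In the residual graph, reachable from Res: {Res, A, B, C, D, E}.
Min-cut edges: Res→Out (2), D→Out (6), E→Out (6); capacity 2 + 6 + 6 = 14.

14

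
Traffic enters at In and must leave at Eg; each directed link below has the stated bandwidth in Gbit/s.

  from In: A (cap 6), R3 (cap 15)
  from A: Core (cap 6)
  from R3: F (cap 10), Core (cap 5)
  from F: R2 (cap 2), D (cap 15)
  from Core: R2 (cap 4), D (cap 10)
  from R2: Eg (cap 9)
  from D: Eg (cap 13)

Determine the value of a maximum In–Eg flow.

Augment In→A→Core→R2→Eg: bottleneck 4, flow now 4.
Augment In→A→Core→D→Eg: bottleneck 2, flow now 6.
Augment In→R3→F→R2→Eg: bottleneck 2, flow now 8.
Augment In→R3→F→D→Eg: bottleneck 8, flow now 16.
Augment In→R3→Core→D→Eg: bottleneck 3, flow now 19.
No augmenting path remains; maximum flow = 19.
In the residual graph, reachable from In: {In, A, R3, F, Core, D}.
Min-cut edges: F→R2 (2), Core→R2 (4), D→Eg (13); capacity 2 + 4 + 13 = 19.
This cut is saturated, so no flow can exceed 19.

19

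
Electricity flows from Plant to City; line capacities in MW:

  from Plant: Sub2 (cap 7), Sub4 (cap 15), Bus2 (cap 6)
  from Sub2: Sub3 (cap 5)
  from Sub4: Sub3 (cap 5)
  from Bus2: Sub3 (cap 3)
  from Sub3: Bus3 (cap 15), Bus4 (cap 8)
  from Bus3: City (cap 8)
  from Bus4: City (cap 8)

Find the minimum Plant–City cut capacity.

13

Augment Plant→Sub2→Sub3→Bus3→City: bottleneck 5, flow now 5.
Augment Plant→Sub4→Sub3→Bus3→City: bottleneck 3, flow now 8.
Augment Plant→Sub4→Sub3→Bus4→City: bottleneck 2, flow now 10.
Augment Plant→Bus2→Sub3→Bus4→City: bottleneck 3, flow now 13.
No augmenting path remains; maximum flow = 13.
By max-flow min-cut, the minimum cut capacity equals the max flow.
In the residual graph, reachable from Plant: {Plant, Sub2, Sub4, Bus2}.
Min-cut edges: Sub2→Sub3 (5), Sub4→Sub3 (5), Bus2→Sub3 (3); capacity 5 + 5 + 3 = 13.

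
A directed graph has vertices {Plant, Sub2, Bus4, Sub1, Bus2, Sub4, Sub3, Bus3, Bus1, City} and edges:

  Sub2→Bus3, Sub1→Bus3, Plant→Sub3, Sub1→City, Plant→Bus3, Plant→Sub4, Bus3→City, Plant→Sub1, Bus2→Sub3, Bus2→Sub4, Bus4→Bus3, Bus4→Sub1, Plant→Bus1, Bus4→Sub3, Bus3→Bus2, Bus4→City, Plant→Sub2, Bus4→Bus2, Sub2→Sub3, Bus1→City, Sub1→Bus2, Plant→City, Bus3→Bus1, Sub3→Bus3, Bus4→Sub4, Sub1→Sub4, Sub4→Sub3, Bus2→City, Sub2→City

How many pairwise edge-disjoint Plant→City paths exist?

6

Assign every edge capacity 1; by Menger, the answer equals the max flow.
Path Plant→City (+1); total 1.
Path Plant→Sub2→City (+1); total 2.
Path Plant→Sub1→City (+1); total 3.
Path Plant→Bus3→City (+1); total 4.
Path Plant→Bus1→City (+1); total 5.
Path Plant→Sub3→Bus3→Bus2→City (+1); total 6.
No residual Plant→City path; max flow = 6.
Certifying cut of size 6: {Plant→Bus1, Plant→Bus3, Plant→City, Plant→Sub1, Plant→Sub2, Sub3→Bus3}.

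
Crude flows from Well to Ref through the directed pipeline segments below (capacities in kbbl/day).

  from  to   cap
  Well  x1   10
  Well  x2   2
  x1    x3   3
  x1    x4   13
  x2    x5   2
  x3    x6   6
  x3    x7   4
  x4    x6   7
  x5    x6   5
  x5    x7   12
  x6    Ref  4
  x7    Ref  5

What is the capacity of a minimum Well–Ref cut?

Augment Well→x1→x3→x6→Ref: bottleneck 3, flow now 3.
Augment Well→x1→x4→x6→Ref: bottleneck 1, flow now 4.
Augment Well→x2→x5→x7→Ref: bottleneck 2, flow now 6.
Augment Well→x1→x4→x6→x3→x7→Ref: bottleneck 3, flow now 9. (uses reverse residual edge)
No augmenting path remains; maximum flow = 9.
By max-flow min-cut, the minimum cut capacity equals the max flow.
In the residual graph, reachable from Well: {Well, x1, x4, x6}.
Min-cut edges: Well→x2 (2), x1→x3 (3), x6→Ref (4); capacity 2 + 3 + 4 = 9.

9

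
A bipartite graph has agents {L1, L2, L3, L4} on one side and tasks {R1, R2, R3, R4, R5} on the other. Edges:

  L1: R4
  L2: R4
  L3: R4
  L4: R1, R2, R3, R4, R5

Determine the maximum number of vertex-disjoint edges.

2

Unit-capacity flow: source→left, listed edges, right→sink; max matching = max flow.
Augmenting path L1→R4 (+1); matched 1.
Augmenting path L4→R1 (+1); matched 2.
No augmenting path remains; maximum matching = 2.
König certificate: {L4, R4} is a vertex cover of size 2 (every listed pair touches it), so no matching can be larger.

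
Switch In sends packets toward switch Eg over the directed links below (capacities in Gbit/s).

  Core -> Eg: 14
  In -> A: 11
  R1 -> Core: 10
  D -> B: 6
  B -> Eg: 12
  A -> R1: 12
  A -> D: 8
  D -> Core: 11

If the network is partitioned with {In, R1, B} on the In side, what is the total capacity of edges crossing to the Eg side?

Edges leaving {In, R1, B}: In→A (11), R1→Core (10), B→Eg (12).
Cut capacity = 11 + 10 + 12 = 33.

33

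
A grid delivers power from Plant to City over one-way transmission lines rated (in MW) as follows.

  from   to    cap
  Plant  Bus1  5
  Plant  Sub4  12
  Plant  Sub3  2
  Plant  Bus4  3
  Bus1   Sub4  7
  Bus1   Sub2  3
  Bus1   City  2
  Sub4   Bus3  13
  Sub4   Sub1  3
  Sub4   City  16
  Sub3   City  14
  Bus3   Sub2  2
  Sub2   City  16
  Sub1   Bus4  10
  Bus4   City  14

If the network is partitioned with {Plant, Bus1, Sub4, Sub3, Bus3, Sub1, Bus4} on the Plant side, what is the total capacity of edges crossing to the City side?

Edges leaving {Plant, Bus1, Sub4, Sub3, Bus3, Sub1, Bus4}: Bus1→Sub2 (3), Bus1→City (2), Sub4→City (16), Sub3→City (14), Bus3→Sub2 (2), Bus4→City (14).
Cut capacity = 3 + 2 + 16 + 14 + 2 + 14 = 51.

51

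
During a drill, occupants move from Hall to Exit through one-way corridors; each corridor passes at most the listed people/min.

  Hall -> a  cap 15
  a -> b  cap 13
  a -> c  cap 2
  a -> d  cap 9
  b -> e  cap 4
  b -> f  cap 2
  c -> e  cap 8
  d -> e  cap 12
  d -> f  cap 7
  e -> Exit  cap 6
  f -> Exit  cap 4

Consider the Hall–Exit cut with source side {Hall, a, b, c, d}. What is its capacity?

33

Edges leaving {Hall, a, b, c, d}: b→e (4), b→f (2), c→e (8), d→e (12), d→f (7).
Cut capacity = 4 + 2 + 8 + 12 + 7 = 33.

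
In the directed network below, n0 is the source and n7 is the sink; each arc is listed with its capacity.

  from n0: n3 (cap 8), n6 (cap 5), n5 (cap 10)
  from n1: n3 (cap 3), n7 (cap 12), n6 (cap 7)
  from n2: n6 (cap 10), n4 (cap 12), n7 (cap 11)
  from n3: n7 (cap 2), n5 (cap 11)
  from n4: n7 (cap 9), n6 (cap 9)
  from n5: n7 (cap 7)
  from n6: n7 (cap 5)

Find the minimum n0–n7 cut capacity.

Augment n0→n3→n7: bottleneck 2, flow now 2.
Augment n0→n5→n7: bottleneck 7, flow now 9.
Augment n0→n6→n7: bottleneck 5, flow now 14.
No augmenting path remains; maximum flow = 14.
By max-flow min-cut, the minimum cut capacity equals the max flow.
In the residual graph, reachable from n0: {n0, n3, n5}.
Min-cut edges: n0→n6 (5), n3→n7 (2), n5→n7 (7); capacity 5 + 2 + 7 = 14.

14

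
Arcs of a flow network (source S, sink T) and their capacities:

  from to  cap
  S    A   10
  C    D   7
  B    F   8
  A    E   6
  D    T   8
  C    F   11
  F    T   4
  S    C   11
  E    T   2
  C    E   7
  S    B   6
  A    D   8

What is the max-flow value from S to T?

Augment S→A→D→T: bottleneck 8, flow now 8.
Augment S→A→E→T: bottleneck 2, flow now 10.
Augment S→B→F→T: bottleneck 4, flow now 14.
No augmenting path remains; maximum flow = 14.
In the residual graph, reachable from S: {S, A, B, C, D, E, F}.
Min-cut edges: D→T (8), E→T (2), F→T (4); capacity 8 + 2 + 4 = 14.
This cut is saturated, so no flow can exceed 14.

14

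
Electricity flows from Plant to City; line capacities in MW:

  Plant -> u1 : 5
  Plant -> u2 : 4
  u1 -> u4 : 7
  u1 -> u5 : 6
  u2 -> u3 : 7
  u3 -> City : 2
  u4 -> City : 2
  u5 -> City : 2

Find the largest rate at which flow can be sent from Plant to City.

Augment Plant→u1→u4→City: bottleneck 2, flow now 2.
Augment Plant→u1→u5→City: bottleneck 2, flow now 4.
Augment Plant→u2→u3→City: bottleneck 2, flow now 6.
No augmenting path remains; maximum flow = 6.
In the residual graph, reachable from Plant: {Plant, u1, u2, u3, u4, u5}.
Min-cut edges: u3→City (2), u4→City (2), u5→City (2); capacity 2 + 2 + 2 = 6.
This cut is saturated, so no flow can exceed 6.

6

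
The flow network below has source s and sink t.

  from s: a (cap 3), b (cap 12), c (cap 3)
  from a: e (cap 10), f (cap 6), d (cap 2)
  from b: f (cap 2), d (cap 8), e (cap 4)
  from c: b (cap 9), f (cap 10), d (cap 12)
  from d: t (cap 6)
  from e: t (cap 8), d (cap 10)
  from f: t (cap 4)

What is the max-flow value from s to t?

Augment s→a→d→t: bottleneck 2, flow now 2.
Augment s→a→e→t: bottleneck 1, flow now 3.
Augment s→b→d→t: bottleneck 4, flow now 7.
Augment s→b→e→t: bottleneck 4, flow now 11.
Augment s→b→f→t: bottleneck 2, flow now 13.
Augment s→c→f→t: bottleneck 2, flow now 15.
Augment s→b→d→a→e→t: bottleneck 2, flow now 17. (uses reverse residual edge)
No augmenting path remains; maximum flow = 17.
In the residual graph, reachable from s: {s, b, c, d, f}.
Min-cut edges: s→a (3), b→e (4), d→t (6), f→t (4); capacity 3 + 4 + 6 + 4 = 17.
This cut is saturated, so no flow can exceed 17.

17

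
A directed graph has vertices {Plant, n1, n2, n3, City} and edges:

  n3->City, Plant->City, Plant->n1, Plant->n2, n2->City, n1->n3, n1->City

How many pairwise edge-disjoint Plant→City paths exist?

Assign every edge capacity 1; by Menger, the answer equals the max flow.
Path Plant→City (+1); total 1.
Path Plant→n1→City (+1); total 2.
Path Plant→n2→City (+1); total 3.
No residual Plant→City path; max flow = 3.
Certifying cut of size 3: {Plant→City, Plant→n1, Plant→n2}.

3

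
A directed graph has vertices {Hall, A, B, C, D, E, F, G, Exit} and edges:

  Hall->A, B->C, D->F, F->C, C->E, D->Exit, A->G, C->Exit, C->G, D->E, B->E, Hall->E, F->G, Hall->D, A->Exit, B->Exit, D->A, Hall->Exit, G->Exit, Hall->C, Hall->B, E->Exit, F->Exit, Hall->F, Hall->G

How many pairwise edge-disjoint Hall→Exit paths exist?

Assign every edge capacity 1; by Menger, the answer equals the max flow.
Path Hall→Exit (+1); total 1.
Path Hall→A→Exit (+1); total 2.
Path Hall→B→Exit (+1); total 3.
Path Hall→C→Exit (+1); total 4.
Path Hall→D→Exit (+1); total 5.
Path Hall→E→Exit (+1); total 6.
Path Hall→F→Exit (+1); total 7.
Path Hall→G→Exit (+1); total 8.
No residual Hall→Exit path; max flow = 8.
Certifying cut of size 8: {Hall→A, Hall→B, Hall→C, Hall→D, Hall→E, Hall→Exit, Hall→F, Hall→G}.

8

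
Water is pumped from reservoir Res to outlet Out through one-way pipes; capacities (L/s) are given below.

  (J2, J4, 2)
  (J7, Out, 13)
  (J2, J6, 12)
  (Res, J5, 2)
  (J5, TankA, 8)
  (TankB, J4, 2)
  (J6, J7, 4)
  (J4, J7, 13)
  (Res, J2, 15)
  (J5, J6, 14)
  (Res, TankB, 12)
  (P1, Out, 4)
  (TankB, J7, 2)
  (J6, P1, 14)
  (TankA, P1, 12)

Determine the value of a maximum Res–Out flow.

Augment Res→TankB→J7→Out: bottleneck 2, flow now 2.
Augment Res→J2→J4→J7→Out: bottleneck 2, flow now 4.
Augment Res→J2→J6→P1→Out: bottleneck 4, flow now 8.
Augment Res→J2→J6→J7→Out: bottleneck 4, flow now 12.
Augment Res→TankB→J4→J7→Out: bottleneck 2, flow now 14.
No augmenting path remains; maximum flow = 14.
In the residual graph, reachable from Res: {Res, J2, TankB, J5, TankA, J6, P1}.
Min-cut edges: J2→J4 (2), TankB→J4 (2), TankB→J7 (2), J6→J7 (4), P1→Out (4); capacity 2 + 2 + 2 + 4 + 4 = 14.
This cut is saturated, so no flow can exceed 14.

14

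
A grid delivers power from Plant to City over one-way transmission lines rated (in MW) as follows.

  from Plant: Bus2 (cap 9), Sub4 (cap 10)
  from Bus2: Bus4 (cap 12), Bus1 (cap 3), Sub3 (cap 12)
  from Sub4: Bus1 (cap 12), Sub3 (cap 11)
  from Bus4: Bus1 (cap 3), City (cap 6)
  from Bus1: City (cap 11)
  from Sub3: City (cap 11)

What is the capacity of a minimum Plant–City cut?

19

Augment Plant→Bus2→Bus4→City: bottleneck 6, flow now 6.
Augment Plant→Bus2→Bus1→City: bottleneck 3, flow now 9.
Augment Plant→Sub4→Bus1→City: bottleneck 8, flow now 17.
Augment Plant→Sub4→Sub3→City: bottleneck 2, flow now 19.
No augmenting path remains; maximum flow = 19.
By max-flow min-cut, the minimum cut capacity equals the max flow.
In the residual graph, reachable from Plant: {Plant}.
Min-cut edges: Plant→Bus2 (9), Plant→Sub4 (10); capacity 9 + 10 = 19.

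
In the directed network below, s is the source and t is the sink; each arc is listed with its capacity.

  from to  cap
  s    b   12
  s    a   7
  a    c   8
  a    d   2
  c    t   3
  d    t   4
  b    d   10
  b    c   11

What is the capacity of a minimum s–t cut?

Augment s→a→c→t: bottleneck 3, flow now 3.
Augment s→a→d→t: bottleneck 2, flow now 5.
Augment s→b→d→t: bottleneck 2, flow now 7.
No augmenting path remains; maximum flow = 7.
By max-flow min-cut, the minimum cut capacity equals the max flow.
In the residual graph, reachable from s: {s, a, b, c, d}.
Min-cut edges: c→t (3), d→t (4); capacity 3 + 4 = 7.

7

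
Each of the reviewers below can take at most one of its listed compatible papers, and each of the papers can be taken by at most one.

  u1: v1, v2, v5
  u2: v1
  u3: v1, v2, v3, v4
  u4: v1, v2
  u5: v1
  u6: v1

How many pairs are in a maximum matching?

4

Unit-capacity flow: source→left, listed edges, right→sink; max matching = max flow.
Augmenting path u1→v1 (+1); matched 1.
Augmenting path u3→v2 (+1); matched 2.
Augmenting path u2→v1→u1→v5 (+1); matched 3.
Augmenting path u4→v2→u3→v3 (+1); matched 4.
No augmenting path remains; maximum matching = 4.
König certificate: {u1, u3, u4, v1} is a vertex cover of size 4 (every listed pair touches it), so no matching can be larger.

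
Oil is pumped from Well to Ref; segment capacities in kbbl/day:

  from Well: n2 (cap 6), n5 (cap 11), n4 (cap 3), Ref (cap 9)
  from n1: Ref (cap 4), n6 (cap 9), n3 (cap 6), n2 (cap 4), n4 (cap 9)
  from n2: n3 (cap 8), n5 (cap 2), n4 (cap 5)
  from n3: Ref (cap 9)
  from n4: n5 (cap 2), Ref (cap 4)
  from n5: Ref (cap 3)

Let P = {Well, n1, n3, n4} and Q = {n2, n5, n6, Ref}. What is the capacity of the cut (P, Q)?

Edges leaving {Well, n1, n3, n4}: Well→n2 (6), Well→n5 (11), Well→Ref (9), n1→n2 (4), n1→n6 (9), n1→Ref (4), n3→Ref (9), n4→n5 (2), n4→Ref (4).
Cut capacity = 6 + 11 + 9 + 4 + 9 + 4 + 9 + 2 + 4 = 58.

58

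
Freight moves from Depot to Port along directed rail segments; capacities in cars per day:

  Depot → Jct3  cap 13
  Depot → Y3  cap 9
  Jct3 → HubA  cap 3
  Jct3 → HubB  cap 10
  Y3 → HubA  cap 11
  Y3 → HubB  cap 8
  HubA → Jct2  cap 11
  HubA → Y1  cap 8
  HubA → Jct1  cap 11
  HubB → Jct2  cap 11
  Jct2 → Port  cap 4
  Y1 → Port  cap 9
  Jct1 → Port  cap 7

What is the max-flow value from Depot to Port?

16

Augment Depot→Jct3→HubA→Jct2→Port: bottleneck 3, flow now 3.
Augment Depot→Jct3→HubB→Jct2→Port: bottleneck 1, flow now 4.
Augment Depot→Y3→HubA→Y1→Port: bottleneck 8, flow now 12.
Augment Depot→Y3→HubA→Jct1→Port: bottleneck 1, flow now 13.
Augment Depot→Jct3→HubB→Jct2→HubA→Jct1→Port: bottleneck 3, flow now 16. (uses reverse residual edge)
No augmenting path remains; maximum flow = 16.
In the residual graph, reachable from Depot: {Depot, Jct3, HubB, Jct2}.
Min-cut edges: Depot→Y3 (9), Jct3→HubA (3), Jct2→Port (4); capacity 9 + 3 + 4 = 16.
This cut is saturated, so no flow can exceed 16.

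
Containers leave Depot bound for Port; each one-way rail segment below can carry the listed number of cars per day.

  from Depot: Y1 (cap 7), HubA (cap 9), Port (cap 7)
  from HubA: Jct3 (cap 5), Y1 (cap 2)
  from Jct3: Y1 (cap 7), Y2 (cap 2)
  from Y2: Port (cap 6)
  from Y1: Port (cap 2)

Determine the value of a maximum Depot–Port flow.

11

Augment Depot→Port: bottleneck 7, flow now 7.
Augment Depot→Y1→Port: bottleneck 2, flow now 9.
Augment Depot→HubA→Jct3→Y2→Port: bottleneck 2, flow now 11.
No augmenting path remains; maximum flow = 11.
In the residual graph, reachable from Depot: {Depot, HubA, Jct3, Y1}.
Min-cut edges: Depot→Port (7), Jct3→Y2 (2), Y1→Port (2); capacity 7 + 2 + 2 = 11.
This cut is saturated, so no flow can exceed 11.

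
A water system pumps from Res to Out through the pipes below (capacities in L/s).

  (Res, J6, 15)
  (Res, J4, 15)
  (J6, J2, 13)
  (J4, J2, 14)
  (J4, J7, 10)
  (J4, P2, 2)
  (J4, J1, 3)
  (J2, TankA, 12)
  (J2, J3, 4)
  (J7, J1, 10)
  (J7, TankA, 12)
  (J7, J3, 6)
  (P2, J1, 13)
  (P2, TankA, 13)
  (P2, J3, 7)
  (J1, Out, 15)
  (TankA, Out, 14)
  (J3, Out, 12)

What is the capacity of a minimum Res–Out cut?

Augment Res→J4→J1→Out: bottleneck 3, flow now 3.
Augment Res→J6→J2→TankA→Out: bottleneck 12, flow now 15.
Augment Res→J6→J2→J3→Out: bottleneck 1, flow now 16.
Augment Res→J4→J2→J3→Out: bottleneck 3, flow now 19.
Augment Res→J4→J7→J1→Out: bottleneck 9, flow now 28.
No augmenting path remains; maximum flow = 28.
By max-flow min-cut, the minimum cut capacity equals the max flow.
In the residual graph, reachable from Res: {Res, J6}.
Min-cut edges: Res→J4 (15), J6→J2 (13); capacity 15 + 13 = 28.

28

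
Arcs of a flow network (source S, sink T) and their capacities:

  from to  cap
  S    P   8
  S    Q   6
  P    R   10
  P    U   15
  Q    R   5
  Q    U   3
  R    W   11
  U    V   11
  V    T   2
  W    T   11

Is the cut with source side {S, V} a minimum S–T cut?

No — its capacity is 16, but the minimum cut has capacity 13.

Given cut capacity: 8 + 6 + 2 = 16.
Augment S→P→R→W→T: bottleneck 8, flow now 8.
Augment S→Q→R→W→T: bottleneck 3, flow now 11.
Augment S→Q→U→V→T: bottleneck 2, flow now 13.
No augmenting path remains; maximum flow = 13.
In the residual graph, reachable from S: {S, P, Q, R, U, V}.
Min-cut edges: R→W (11), V→T (2); capacity 11 + 2 = 13.
Cut capacity 16 exceeds the max flow 13, so it is not minimum.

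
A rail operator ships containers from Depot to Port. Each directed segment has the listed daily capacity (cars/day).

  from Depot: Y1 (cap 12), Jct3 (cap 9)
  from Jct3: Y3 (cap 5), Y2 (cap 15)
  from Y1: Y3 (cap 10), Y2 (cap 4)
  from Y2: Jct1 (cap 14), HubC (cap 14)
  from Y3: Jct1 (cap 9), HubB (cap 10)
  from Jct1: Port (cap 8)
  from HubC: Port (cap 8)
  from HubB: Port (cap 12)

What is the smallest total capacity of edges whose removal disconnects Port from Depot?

21

Augment Depot→Jct3→Y2→Jct1→Port: bottleneck 8, flow now 8.
Augment Depot→Jct3→Y2→HubC→Port: bottleneck 1, flow now 9.
Augment Depot→Y1→Y2→HubC→Port: bottleneck 4, flow now 13.
Augment Depot→Y1→Y3→HubB→Port: bottleneck 8, flow now 21.
No augmenting path remains; maximum flow = 21.
By max-flow min-cut, the minimum cut capacity equals the max flow.
In the residual graph, reachable from Depot: {Depot}.
Min-cut edges: Depot→Jct3 (9), Depot→Y1 (12); capacity 9 + 12 = 21.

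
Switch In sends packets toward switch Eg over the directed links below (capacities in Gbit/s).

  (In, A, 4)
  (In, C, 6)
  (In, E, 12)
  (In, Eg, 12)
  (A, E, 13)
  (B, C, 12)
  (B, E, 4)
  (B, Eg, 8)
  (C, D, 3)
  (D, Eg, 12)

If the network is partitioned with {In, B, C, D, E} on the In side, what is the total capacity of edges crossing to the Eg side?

36

Edges leaving {In, B, C, D, E}: In→A (4), In→Eg (12), B→Eg (8), D→Eg (12).
Cut capacity = 4 + 12 + 8 + 12 = 36.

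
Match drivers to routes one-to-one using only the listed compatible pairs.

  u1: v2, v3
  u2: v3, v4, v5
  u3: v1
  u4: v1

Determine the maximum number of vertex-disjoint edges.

Unit-capacity flow: source→left, listed edges, right→sink; max matching = max flow.
Augmenting path u1→v2 (+1); matched 1.
Augmenting path u2→v3 (+1); matched 2.
Augmenting path u3→v1 (+1); matched 3.
No augmenting path remains; maximum matching = 3.
König certificate: {u1, u2, v1} is a vertex cover of size 3 (every listed pair touches it), so no matching can be larger.

3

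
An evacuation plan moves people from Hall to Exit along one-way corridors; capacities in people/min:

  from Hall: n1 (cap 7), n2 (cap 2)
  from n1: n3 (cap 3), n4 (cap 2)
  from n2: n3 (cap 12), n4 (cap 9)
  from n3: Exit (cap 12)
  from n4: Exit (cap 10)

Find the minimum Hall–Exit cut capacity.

Augment Hall→n1→n3→Exit: bottleneck 3, flow now 3.
Augment Hall→n1→n4→Exit: bottleneck 2, flow now 5.
Augment Hall→n2→n3→Exit: bottleneck 2, flow now 7.
No augmenting path remains; maximum flow = 7.
By max-flow min-cut, the minimum cut capacity equals the max flow.
In the residual graph, reachable from Hall: {Hall, n1}.
Min-cut edges: Hall→n2 (2), n1→n3 (3), n1→n4 (2); capacity 2 + 3 + 2 = 7.

7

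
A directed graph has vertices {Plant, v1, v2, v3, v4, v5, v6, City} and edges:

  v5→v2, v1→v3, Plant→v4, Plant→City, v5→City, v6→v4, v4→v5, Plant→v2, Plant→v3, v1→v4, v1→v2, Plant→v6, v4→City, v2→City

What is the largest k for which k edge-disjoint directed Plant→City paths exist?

Assign every edge capacity 1; by Menger, the answer equals the max flow.
Path Plant→City (+1); total 1.
Path Plant→v2→City (+1); total 2.
Path Plant→v4→City (+1); total 3.
Path Plant→v6→v4→v5→City (+1); total 4.
No residual Plant→City path; max flow = 4.
Certifying cut of size 4: {Plant→City, Plant→v2, Plant→v4, Plant→v6}.

4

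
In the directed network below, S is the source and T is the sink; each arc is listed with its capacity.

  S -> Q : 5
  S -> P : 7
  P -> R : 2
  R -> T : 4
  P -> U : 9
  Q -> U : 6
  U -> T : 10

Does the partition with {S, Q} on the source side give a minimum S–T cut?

No — its capacity is 13, but the minimum cut has capacity 12.

Given cut capacity: 7 + 6 = 13.
Augment S→P→R→T: bottleneck 2, flow now 2.
Augment S→P→U→T: bottleneck 5, flow now 7.
Augment S→Q→U→T: bottleneck 5, flow now 12.
No augmenting path remains; maximum flow = 12.
In the residual graph, reachable from S: {S}.
Min-cut edges: S→P (7), S→Q (5); capacity 7 + 5 = 12.
Cut capacity 13 exceeds the max flow 12, so it is not minimum.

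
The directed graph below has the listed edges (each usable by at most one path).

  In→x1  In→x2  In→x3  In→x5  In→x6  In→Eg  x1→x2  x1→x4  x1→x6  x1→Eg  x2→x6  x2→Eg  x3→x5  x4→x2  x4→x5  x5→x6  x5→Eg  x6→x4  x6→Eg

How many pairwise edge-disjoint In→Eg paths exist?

Assign every edge capacity 1; by Menger, the answer equals the max flow.
Path In→Eg (+1); total 1.
Path In→x1→Eg (+1); total 2.
Path In→x2→Eg (+1); total 3.
Path In→x5→Eg (+1); total 4.
Path In→x6→Eg (+1); total 5.
No residual In→Eg path; max flow = 5.
Certifying cut of size 5: {In→Eg, In→x1, x2→Eg, x5→Eg, x6→Eg}.

5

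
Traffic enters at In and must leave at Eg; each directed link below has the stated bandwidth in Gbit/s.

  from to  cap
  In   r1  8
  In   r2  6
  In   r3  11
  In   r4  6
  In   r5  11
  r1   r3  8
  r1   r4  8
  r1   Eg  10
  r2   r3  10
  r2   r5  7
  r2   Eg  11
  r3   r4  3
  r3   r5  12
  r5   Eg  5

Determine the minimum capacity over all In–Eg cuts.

Augment In→r1→Eg: bottleneck 8, flow now 8.
Augment In→r2→Eg: bottleneck 6, flow now 14.
Augment In→r5→Eg: bottleneck 5, flow now 19.
No augmenting path remains; maximum flow = 19.
By max-flow min-cut, the minimum cut capacity equals the max flow.
In the residual graph, reachable from In: {In, r3, r4, r5}.
Min-cut edges: In→r1 (8), In→r2 (6), r5→Eg (5); capacity 8 + 6 + 5 = 19.

19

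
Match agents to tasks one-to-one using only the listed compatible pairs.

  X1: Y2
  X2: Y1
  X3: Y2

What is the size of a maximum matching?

Unit-capacity flow: source→left, listed edges, right→sink; max matching = max flow.
Augmenting path X1→Y2 (+1); matched 1.
Augmenting path X2→Y1 (+1); matched 2.
No augmenting path remains; maximum matching = 2.
König certificate: {X2, Y2} is a vertex cover of size 2 (every listed pair touches it), so no matching can be larger.

2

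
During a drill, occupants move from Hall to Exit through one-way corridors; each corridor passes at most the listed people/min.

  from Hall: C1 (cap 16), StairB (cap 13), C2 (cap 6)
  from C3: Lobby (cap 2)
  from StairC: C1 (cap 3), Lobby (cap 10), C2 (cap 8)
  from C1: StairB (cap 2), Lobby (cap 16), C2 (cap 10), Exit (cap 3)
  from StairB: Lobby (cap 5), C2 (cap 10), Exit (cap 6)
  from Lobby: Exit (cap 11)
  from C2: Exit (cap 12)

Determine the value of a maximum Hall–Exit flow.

Augment Hall→C1→Exit: bottleneck 3, flow now 3.
Augment Hall→StairB→Exit: bottleneck 6, flow now 9.
Augment Hall→C2→Exit: bottleneck 6, flow now 15.
Augment Hall→C1→Lobby→Exit: bottleneck 11, flow now 26.
Augment Hall→C1→C2→Exit: bottleneck 2, flow now 28.
Augment Hall→StairB→C2→Exit: bottleneck 4, flow now 32.
No augmenting path remains; maximum flow = 32.
In the residual graph, reachable from Hall: {Hall, C1, StairB, Lobby, C2}.
Min-cut edges: C1→Exit (3), StairB→Exit (6), Lobby→Exit (11), C2→Exit (12); capacity 3 + 6 + 11 + 12 = 32.
This cut is saturated, so no flow can exceed 32.

32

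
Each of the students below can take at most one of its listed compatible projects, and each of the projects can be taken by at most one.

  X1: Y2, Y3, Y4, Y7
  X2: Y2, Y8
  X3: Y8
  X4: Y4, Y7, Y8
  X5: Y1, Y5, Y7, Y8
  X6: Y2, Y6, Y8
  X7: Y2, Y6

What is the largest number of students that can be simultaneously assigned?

Unit-capacity flow: source→left, listed edges, right→sink; max matching = max flow.
Augmenting path X1→Y2 (+1); matched 1.
Augmenting path X2→Y8 (+1); matched 2.
Augmenting path X4→Y4 (+1); matched 3.
Augmenting path X5→Y1 (+1); matched 4.
Augmenting path X6→Y6 (+1); matched 5.
Augmenting path X7→Y2→X1→Y3 (+1); matched 6.
No augmenting path remains; maximum matching = 6.
König certificate: {X1, X4, X5, Y2, Y6, Y8} is a vertex cover of size 6 (every listed pair touches it), so no matching can be larger.

6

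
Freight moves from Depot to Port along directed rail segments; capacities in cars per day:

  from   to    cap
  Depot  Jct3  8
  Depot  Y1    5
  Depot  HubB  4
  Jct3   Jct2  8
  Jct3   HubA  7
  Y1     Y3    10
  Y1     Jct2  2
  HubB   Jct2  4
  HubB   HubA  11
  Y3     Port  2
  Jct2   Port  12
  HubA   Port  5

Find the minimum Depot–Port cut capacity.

16

Augment Depot→Jct3→Jct2→Port: bottleneck 8, flow now 8.
Augment Depot→Y1→Y3→Port: bottleneck 2, flow now 10.
Augment Depot→Y1→Jct2→Port: bottleneck 2, flow now 12.
Augment Depot→HubB→Jct2→Port: bottleneck 2, flow now 14.
Augment Depot→HubB→HubA→Port: bottleneck 2, flow now 16.
No augmenting path remains; maximum flow = 16.
By max-flow min-cut, the minimum cut capacity equals the max flow.
In the residual graph, reachable from Depot: {Depot, Y1, Y3}.
Min-cut edges: Depot→Jct3 (8), Depot→HubB (4), Y1→Jct2 (2), Y3→Port (2); capacity 8 + 4 + 2 + 2 = 16.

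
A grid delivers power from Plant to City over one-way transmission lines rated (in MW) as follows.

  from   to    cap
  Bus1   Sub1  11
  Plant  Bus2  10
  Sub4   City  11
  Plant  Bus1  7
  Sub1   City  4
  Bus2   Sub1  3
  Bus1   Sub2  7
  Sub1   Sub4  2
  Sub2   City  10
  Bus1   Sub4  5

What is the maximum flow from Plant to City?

Augment Plant→Bus1→Sub1→City: bottleneck 4, flow now 4.
Augment Plant→Bus1→Sub4→City: bottleneck 3, flow now 7.
Augment Plant→Bus2→Sub1→Sub4→City: bottleneck 2, flow now 9.
Augment Plant→Bus2→Sub1→Bus1→Sub4→City: bottleneck 1, flow now 10. (uses reverse residual edge)
No augmenting path remains; maximum flow = 10.
In the residual graph, reachable from Plant: {Plant, Bus2}.
Min-cut edges: Plant→Bus1 (7), Bus2→Sub1 (3); capacity 7 + 3 = 10.
This cut is saturated, so no flow can exceed 10.

10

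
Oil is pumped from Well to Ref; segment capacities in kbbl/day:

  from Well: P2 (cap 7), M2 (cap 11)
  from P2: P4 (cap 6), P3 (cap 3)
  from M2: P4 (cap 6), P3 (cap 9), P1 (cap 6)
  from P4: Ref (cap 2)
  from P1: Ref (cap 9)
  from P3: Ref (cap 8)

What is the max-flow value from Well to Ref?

Augment Well→P2→P4→Ref: bottleneck 2, flow now 2.
Augment Well→P2→P3→Ref: bottleneck 3, flow now 5.
Augment Well→M2→P1→Ref: bottleneck 6, flow now 11.
Augment Well→M2→P3→Ref: bottleneck 5, flow now 16.
No augmenting path remains; maximum flow = 16.
In the residual graph, reachable from Well: {Well, P2, P4}.
Min-cut edges: Well→M2 (11), P2→P3 (3), P4→Ref (2); capacity 11 + 3 + 2 = 16.
This cut is saturated, so no flow can exceed 16.

16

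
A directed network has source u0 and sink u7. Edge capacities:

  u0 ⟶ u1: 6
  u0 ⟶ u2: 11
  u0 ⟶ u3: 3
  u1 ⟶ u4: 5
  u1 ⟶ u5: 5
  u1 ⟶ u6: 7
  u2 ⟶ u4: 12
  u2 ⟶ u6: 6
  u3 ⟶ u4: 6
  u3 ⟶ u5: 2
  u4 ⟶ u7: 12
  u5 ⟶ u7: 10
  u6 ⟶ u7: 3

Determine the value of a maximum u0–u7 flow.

Augment u0→u1→u4→u7: bottleneck 5, flow now 5.
Augment u0→u1→u5→u7: bottleneck 1, flow now 6.
Augment u0→u2→u4→u7: bottleneck 7, flow now 13.
Augment u0→u2→u6→u7: bottleneck 3, flow now 16.
Augment u0→u3→u5→u7: bottleneck 2, flow now 18.
Augment u0→u2→u4→u1→u5→u7: bottleneck 1, flow now 19. (uses reverse residual edge)
Augment u0→u3→u4→u1→u5→u7: bottleneck 1, flow now 20. (uses reverse residual edge)
No augmenting path remains; maximum flow = 20.
In the residual graph, reachable from u0: {u0}.
Min-cut edges: u0→u1 (6), u0→u2 (11), u0→u3 (3); capacity 6 + 11 + 3 = 20.
This cut is saturated, so no flow can exceed 20.

20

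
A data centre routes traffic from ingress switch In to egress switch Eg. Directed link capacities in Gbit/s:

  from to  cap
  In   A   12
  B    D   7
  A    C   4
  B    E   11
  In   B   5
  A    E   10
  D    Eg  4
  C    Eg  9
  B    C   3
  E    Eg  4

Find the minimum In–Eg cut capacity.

13

Augment In→A→C→Eg: bottleneck 4, flow now 4.
Augment In→A→E→Eg: bottleneck 4, flow now 8.
Augment In→B→C→Eg: bottleneck 3, flow now 11.
Augment In→B→D→Eg: bottleneck 2, flow now 13.
No augmenting path remains; maximum flow = 13.
By max-flow min-cut, the minimum cut capacity equals the max flow.
In the residual graph, reachable from In: {In, A, E}.
Min-cut edges: In→B (5), A→C (4), E→Eg (4); capacity 5 + 4 + 4 = 13.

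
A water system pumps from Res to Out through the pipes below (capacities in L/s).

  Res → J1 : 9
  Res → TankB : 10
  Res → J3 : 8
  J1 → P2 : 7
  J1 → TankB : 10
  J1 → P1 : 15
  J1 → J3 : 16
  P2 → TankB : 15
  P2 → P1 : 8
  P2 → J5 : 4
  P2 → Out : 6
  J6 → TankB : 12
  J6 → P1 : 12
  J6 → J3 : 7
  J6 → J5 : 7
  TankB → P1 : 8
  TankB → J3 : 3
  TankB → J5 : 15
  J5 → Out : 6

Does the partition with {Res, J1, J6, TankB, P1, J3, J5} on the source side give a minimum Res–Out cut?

No — its capacity is 13, but the minimum cut has capacity 12.

Given cut capacity: 7 + 6 = 13.
Augment Res→J1→P2→Out: bottleneck 6, flow now 6.
Augment Res→TankB→J5→Out: bottleneck 6, flow now 12.
No augmenting path remains; maximum flow = 12.
In the residual graph, reachable from Res: {Res, J1, P2, TankB, P1, J3, J5}.
Min-cut edges: P2→Out (6), J5→Out (6); capacity 6 + 6 = 12.
Cut capacity 13 exceeds the max flow 12, so it is not minimum.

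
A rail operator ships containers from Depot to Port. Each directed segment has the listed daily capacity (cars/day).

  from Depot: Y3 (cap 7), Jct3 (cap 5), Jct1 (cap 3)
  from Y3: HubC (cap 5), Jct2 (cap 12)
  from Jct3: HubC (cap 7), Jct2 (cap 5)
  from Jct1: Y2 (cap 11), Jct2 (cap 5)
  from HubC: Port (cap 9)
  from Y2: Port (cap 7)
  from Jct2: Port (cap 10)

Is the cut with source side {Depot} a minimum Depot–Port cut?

Given cut capacity: 7 + 5 + 3 = 15.
Augment Depot→Y3→HubC→Port: bottleneck 5, flow now 5.
Augment Depot→Y3→Jct2→Port: bottleneck 2, flow now 7.
Augment Depot→Jct3→HubC→Port: bottleneck 4, flow now 11.
Augment Depot→Jct3→Jct2→Port: bottleneck 1, flow now 12.
Augment Depot→Jct1→Y2→Port: bottleneck 3, flow now 15.
No augmenting path remains; maximum flow = 15.
Cut capacity 15 equals the max flow, so it is a minimum cut.

Yes — it is a minimum cut (capacity 15).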